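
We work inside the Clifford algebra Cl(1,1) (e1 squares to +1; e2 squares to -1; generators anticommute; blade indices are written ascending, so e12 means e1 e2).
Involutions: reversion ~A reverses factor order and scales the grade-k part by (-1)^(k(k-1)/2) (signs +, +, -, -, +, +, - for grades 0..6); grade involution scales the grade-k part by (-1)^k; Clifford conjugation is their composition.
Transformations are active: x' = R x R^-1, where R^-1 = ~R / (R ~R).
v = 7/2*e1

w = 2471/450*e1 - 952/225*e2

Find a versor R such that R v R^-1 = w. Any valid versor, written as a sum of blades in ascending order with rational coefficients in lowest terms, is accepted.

Key observation: q(v) = q(w) = 49/4 (sandwiches preserve the norm), so R = v + w = 2023/225*e1 - 952/225*e2 works whenever it is invertible — the component of v along it is kept and (v - w)/2 reverses, sending v to w.
Answer: 2023/225*e1 - 952/225*e2


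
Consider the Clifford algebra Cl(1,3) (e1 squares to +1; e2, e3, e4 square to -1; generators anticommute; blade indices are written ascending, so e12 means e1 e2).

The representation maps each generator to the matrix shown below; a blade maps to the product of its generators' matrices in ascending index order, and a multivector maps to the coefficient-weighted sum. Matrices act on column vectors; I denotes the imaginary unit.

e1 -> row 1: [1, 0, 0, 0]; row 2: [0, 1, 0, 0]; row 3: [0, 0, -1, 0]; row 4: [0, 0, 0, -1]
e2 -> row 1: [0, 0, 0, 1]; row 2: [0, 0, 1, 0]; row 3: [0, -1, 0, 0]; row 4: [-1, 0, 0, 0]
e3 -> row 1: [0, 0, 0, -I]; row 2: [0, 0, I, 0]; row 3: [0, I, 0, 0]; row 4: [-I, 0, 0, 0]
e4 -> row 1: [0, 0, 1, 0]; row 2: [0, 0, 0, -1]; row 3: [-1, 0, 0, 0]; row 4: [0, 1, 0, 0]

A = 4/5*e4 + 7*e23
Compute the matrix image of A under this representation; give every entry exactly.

Bivector images (products of the table entries): rho(e23) = rho(e2)rho(e3) = row 1: [-I, 0, 0, 0]; row 2: [0, I, 0, 0]; row 3: [0, 0, -I, 0]; row 4: [0, 0, 0, I].
M = (4/5)*rho(e4) + (7)*rho(e23), summed entrywise:
Answer: row 1: [-7*I, 0, 4/5, 0]; row 2: [0, 7*I, 0, -4/5]; row 3: [-4/5, 0, -7*I, 0]; row 4: [0, 4/5, 0, 7*I]


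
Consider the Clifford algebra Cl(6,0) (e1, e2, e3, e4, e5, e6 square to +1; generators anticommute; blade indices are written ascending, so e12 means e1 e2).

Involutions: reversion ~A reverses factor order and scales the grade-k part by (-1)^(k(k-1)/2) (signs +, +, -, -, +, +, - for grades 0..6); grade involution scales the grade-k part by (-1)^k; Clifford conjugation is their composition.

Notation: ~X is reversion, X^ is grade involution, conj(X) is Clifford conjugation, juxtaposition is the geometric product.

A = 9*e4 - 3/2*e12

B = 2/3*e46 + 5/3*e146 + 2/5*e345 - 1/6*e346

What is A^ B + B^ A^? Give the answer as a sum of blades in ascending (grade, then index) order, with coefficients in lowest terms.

first term: -6*e6 + 15*e16 + 18/5*e35 - 3/2*e36 + 5/2*e246 - e1246 - 3/5*e12345 + 1/4*e12346
second term: 6*e6 - 15*e16 - 18/5*e35 + 3/2*e36 + 5/2*e246 - e1246 + 3/5*e12345 - 1/4*e12346
Answer: 5*e246 - 2*e1246


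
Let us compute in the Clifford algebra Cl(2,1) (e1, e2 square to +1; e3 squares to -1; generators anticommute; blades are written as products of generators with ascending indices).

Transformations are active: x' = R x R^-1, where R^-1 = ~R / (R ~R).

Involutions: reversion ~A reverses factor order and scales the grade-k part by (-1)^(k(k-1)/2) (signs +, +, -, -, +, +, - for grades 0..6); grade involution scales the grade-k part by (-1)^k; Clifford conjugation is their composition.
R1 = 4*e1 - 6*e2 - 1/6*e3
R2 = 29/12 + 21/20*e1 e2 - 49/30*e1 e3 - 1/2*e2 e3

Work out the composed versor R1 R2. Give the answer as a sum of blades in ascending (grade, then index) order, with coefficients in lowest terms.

Distribute over the terms of R1 (each basis-blade product reordered to ascending indices, repeated generators contracted through their squares):
(4*e1) R2 = 29/3*e1 + 21/5*e2 - 98/15*e3 - 2*e1 e2 e3
(-6*e2) R2 = 63/10*e1 - 29/2*e2 + 3*e3 - 49/5*e1 e2 e3
(-1/6*e3) R2 = 49/180*e1 + 1/12*e2 - 29/72*e3 - 7/40*e1 e2 e3
Summing the partial products and collecting blades:
Answer: 2923/180*e1 - 613/60*e2 - 1417/360*e3 - 479/40*e1 e2 e3


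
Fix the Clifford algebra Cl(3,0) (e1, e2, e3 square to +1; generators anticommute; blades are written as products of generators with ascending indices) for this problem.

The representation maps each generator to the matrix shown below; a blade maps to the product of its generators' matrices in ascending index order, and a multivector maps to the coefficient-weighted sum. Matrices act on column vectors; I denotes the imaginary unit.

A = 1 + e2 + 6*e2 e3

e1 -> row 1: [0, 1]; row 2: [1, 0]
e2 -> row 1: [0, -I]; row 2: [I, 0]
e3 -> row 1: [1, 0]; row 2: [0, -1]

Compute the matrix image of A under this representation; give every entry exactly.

Bivector images (products of the table entries): rho(e2 e3) = rho(e2)rho(e3) = row 1: [0, I]; row 2: [I, 0].
M = (1)*1 + (1)*rho(e2) + (6)*rho(e2 e3), summed entrywise (1 is the identity matrix):
Answer: row 1: [1, 5*I]; row 2: [7*I, 1]


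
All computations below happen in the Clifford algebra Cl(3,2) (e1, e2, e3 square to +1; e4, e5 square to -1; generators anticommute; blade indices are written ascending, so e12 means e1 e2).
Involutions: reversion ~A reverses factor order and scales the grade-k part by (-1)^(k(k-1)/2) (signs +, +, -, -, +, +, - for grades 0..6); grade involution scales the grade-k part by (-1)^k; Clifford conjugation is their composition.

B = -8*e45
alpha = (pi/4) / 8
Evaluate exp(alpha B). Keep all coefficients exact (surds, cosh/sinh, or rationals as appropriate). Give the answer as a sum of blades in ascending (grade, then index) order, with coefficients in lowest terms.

B^2 = (-8)^2*(e45)^2 = 64*(-1) = -64 (a basis 2-blade squares to minus the product of its generators' squares).
B^2 = -64 — the negative square puts this in the circular regime; l = 8, alpha*l = pi/4, so exp(alpha B) = cos(pi/4) + (sin(pi/4)/8)*B = sqrt(2)/2 + (sqrt(2)/16)*B.
Answer: sqrt(2)/2 - sqrt(2)/2*e45


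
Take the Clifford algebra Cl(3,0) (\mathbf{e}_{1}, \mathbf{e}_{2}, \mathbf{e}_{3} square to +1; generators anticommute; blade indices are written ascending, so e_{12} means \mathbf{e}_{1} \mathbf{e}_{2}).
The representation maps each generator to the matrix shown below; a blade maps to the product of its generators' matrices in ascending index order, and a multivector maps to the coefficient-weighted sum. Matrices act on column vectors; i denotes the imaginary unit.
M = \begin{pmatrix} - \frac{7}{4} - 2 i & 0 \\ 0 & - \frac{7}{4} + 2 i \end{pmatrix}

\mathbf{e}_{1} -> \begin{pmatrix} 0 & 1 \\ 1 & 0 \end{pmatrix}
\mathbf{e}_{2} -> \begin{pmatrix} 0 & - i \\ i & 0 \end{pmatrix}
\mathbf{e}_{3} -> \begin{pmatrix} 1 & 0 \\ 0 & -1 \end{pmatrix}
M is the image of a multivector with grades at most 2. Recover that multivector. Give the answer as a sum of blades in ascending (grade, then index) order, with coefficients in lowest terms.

Method: 1, rho(e_{1}), rho(e_{2}), rho(e_{3}) form a trace-orthogonal basis of the 2x2 complex matrices (tr(X Y) = 2 if X = Y, else 0), so M = m0*1 + m1*rho(e_{1}) + m2*rho(e_{2}) + m3*rho(e_{3}) with m0 = tr(M)/2 = - \frac{7}{4}, m1 = tr(M rho(e_{1}))/2 = 0, m2 = tr(M rho(e_{2}))/2 = 0, m3 = tr(M rho(e_{3}))/2 = - 2 i.
Multiplying table entries, the bivector images are rho(e_{12}) = i*rho(e_{3}), rho(e_{13}) = -i*rho(e_{2}), rho(e_{23}) = i*rho(e_{1}); with real blade coefficients the real parts of m0..m3 are the coefficients of 1, e_{1}, e_{2}, e_{3} and the imaginary parts give the bivectors (e_{23}: Im m1, e_{13}: -Im m2, e_{12}: Im m3).
Answer: -\frac{7}{4} - 2 e_{12}


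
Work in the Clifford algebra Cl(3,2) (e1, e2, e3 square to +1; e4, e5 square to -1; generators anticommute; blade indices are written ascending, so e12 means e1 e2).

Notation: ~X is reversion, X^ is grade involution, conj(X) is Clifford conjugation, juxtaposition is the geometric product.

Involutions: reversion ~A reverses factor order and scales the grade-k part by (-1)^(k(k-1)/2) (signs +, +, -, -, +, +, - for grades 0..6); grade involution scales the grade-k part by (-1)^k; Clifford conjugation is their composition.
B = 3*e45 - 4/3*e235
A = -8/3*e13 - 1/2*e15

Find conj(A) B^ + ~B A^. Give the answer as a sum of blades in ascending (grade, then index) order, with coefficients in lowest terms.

first term: 3/2*e14 - 2/3*e123 - 32/9*e125 + 8*e1345
second term: -3/2*e14 - 2/3*e123 - 32/9*e125 + 8*e1345
Answer: -4/3*e123 - 64/9*e125 + 16*e1345


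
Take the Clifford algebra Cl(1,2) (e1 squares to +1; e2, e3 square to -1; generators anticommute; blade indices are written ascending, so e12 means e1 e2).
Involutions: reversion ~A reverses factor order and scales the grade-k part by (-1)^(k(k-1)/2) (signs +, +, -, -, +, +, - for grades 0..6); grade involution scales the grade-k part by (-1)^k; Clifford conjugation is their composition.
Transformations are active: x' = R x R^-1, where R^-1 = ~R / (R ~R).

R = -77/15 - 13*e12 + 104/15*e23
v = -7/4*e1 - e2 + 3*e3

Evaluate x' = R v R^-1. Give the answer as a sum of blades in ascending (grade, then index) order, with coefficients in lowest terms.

~R = -77/15 + 13*e12 - 104/15*e23, and R ~R = -4256/45, so R^-1 = ~R / (-4256/45).
R v = -241/60*e1 - 461/12*e2 - 67/3*e3 - 767/15*e123
Answer: 74999/8512*e1 - 3855/1216*e2 + 9185/1064*e3


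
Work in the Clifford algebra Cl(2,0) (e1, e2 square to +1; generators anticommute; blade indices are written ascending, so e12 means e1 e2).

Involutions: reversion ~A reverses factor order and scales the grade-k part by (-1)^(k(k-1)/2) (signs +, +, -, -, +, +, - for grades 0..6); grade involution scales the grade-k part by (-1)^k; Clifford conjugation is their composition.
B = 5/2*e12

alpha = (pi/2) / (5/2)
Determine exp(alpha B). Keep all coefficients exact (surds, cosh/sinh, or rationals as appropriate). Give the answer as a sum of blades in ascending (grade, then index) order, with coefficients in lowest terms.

B^2 = (5/2)^2*(e12)^2 = 25/4*(-1) = -25/4 (a basis 2-blade squares to minus the product of its generators' squares).
B^2 = -25/4 — since the square is negative, the closed form is circular: l = 5/2, alpha*l = pi/2, so exp(alpha B) = cos(pi/2) + (sin(pi/2)/(5/2))*B = 0 + (2/5)*B.
Answer: e12


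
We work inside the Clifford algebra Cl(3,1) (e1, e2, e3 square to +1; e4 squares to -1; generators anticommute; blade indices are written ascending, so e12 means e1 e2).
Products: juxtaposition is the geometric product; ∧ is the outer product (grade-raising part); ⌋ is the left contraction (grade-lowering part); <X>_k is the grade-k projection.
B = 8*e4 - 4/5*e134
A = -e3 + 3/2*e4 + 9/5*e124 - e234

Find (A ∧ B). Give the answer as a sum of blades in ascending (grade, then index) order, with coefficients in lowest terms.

step 1: -8*e34
Answer: -8*e34


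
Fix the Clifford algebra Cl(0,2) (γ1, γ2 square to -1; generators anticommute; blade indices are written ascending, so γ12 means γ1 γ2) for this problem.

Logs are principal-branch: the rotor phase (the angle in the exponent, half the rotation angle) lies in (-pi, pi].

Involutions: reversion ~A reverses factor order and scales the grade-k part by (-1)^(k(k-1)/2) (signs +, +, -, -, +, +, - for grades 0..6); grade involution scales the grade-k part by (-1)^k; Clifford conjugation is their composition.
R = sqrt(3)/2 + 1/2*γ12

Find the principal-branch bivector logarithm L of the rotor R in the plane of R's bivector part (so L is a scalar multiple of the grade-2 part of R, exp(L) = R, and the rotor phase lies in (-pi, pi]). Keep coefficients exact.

The scalar part of R is sqrt(3)/2, which pins the rotor phase on the principal branch; dividing the bivector part by the sine of that phase recovers the unit plane, and L is the phase times that plane.
Concretely: cos(phase) = sqrt(3)/2 gives phase = ±pi/6, and since phase/sin(phase) is even the sign is immaterial: L = (phase/sin(phase)) * <R>_2 = (pi/3) * <R>_2.
Answer: pi/6*γ12


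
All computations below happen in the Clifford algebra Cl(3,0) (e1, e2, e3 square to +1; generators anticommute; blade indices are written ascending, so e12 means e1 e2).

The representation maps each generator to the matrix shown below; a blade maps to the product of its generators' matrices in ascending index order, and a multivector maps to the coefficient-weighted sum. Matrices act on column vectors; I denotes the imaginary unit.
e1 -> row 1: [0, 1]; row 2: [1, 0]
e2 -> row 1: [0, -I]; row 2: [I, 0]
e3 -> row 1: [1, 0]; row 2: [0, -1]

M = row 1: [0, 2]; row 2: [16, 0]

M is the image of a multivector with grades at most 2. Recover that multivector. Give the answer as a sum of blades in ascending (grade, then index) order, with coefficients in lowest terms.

Method: 1, rho(e1), rho(e2), rho(e3) form a trace-orthogonal basis of the 2x2 complex matrices (tr(X Y) = 2 if X = Y, else 0), so M = m0*1 + m1*rho(e1) + m2*rho(e2) + m3*rho(e3) with m0 = tr(M)/2 = 0, m1 = tr(M rho(e1))/2 = 9, m2 = tr(M rho(e2))/2 = -7*I, m3 = tr(M rho(e3))/2 = 0.
Multiplying table entries, the bivector images are rho(e12) = I*rho(e3), rho(e13) = -I*rho(e2), rho(e23) = I*rho(e1); with real blade coefficients the real parts of m0..m3 are the coefficients of 1, e1, e2, e3 and the imaginary parts give the bivectors (e23: Im m1, e13: -Im m2, e12: Im m3).
Answer: 9*e1 + 7*e13


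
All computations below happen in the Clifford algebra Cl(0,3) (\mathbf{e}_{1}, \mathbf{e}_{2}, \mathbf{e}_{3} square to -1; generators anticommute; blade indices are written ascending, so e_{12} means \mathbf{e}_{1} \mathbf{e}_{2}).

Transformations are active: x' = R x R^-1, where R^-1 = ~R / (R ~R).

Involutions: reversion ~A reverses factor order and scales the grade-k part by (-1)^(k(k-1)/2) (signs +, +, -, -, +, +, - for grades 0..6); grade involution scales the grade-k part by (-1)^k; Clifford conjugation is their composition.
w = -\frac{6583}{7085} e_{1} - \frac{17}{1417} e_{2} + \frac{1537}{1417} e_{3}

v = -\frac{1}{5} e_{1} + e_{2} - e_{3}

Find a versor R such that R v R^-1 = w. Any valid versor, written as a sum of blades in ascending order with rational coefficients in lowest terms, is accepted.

A norm check does it: q(v) = q(w) = -\frac{51}{25}, hence R = v + w = -\frac{1600}{1417} e_{1} + \frac{1400}{1417} e_{2} + \frac{120}{1417} e_{3} realises the map — parallel part kept, (v - w)/2 negated, v carried to w.
Answer: -\frac{1600}{1417} e_{1} + \frac{1400}{1417} e_{2} + \frac{120}{1417} e_{3}


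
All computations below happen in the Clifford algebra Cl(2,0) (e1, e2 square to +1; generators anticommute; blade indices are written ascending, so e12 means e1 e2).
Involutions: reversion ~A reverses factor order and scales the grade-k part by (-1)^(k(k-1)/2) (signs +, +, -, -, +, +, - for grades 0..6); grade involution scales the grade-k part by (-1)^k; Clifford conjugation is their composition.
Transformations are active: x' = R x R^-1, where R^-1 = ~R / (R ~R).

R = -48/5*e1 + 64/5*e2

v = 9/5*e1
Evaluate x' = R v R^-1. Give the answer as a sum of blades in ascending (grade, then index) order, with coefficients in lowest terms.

~R = -48/5*e1 + 64/5*e2, and R ~R = 256, so R^-1 = ~R / (256).
R v = -432/25 - 576/25*e12
Answer: -63/125*e1 - 216/125*e2


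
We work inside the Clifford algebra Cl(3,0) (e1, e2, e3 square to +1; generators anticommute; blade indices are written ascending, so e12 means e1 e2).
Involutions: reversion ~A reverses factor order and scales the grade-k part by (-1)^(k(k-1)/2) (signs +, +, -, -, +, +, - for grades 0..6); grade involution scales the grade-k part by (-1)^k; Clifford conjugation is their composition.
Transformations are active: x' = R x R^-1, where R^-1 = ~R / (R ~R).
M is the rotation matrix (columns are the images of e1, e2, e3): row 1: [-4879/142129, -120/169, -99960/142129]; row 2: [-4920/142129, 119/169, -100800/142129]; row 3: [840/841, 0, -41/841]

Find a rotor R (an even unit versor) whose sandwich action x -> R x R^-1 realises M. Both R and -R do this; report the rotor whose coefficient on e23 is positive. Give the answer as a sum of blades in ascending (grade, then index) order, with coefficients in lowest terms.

Method: write R = a + b12*e12 + b13*e13 + b23*e23 with a^2 + b12^2 + b13^2 + b23^2 = 1 (so R^-1 = ~R). Expanding the columns R e_j ~R gives tr M = 4a^2 - 1 and, from the antisymmetric part, M21 - M12 = -4a*b12, M13 - M31 = 4a*b13, M32 - M23 = -4a*b23.
Here tr M = 88271/142129, so a^2 = (1 + tr M)/4 = 57600/142129 and a = ±240/377. Taking a = 240/377: M21 - M12 = 96000/142129, M13 - M31 = -241920/142129, M32 - M23 = 100800/142129, giving b12 = -100/377, b13 = -252/377, b23 = -105/377, i.e. R = 240/377 - 100/377*e12 - 252/377*e13 - 105/377*e23.
Its e23 coefficient is negative, so report the other preimage -R.
Answer: -240/377 + 100/377*e12 + 252/377*e13 + 105/377*e23. Why the constraint matters: R and -R act identically through the sandwich — M has trace 88271/142129 either way — so only the sign condition on e23 picks one of the two preimages.


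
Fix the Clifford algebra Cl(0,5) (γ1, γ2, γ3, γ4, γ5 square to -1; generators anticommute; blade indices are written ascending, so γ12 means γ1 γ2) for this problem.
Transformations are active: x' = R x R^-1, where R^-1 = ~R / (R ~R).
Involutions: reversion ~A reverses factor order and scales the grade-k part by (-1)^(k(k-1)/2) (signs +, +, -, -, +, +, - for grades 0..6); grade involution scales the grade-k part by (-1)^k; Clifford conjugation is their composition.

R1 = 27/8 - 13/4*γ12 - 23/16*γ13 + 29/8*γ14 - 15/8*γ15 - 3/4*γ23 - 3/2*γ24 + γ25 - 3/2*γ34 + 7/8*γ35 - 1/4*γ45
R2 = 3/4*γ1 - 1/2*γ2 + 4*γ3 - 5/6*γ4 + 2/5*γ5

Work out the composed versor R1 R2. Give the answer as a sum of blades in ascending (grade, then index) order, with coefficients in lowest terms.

Distribute over the terms of R2 (each basis-blade product reordered to ascending indices, repeated generators contracted through their squares):
R1 (3/4*γ1) = 81/32*γ1 - 39/16*γ2 - 69/64*γ3 + 87/32*γ4 - 45/32*γ5 - 9/16*γ123 - 9/8*γ124 + 3/4*γ125 - 9/8*γ134 + 21/32*γ135 - 3/16*γ145
R1 (-1/2*γ2) = -13/8*γ1 - 27/16*γ2 + 3/8*γ3 + 3/4*γ4 - 1/2*γ5 - 23/32*γ123 + 29/16*γ124 - 15/16*γ125 + 3/4*γ234 - 7/16*γ235 + 1/8*γ245
R1 (4*γ3) = 23/4*γ1 + 3*γ2 + 27/2*γ3 - 6*γ4 + 7/2*γ5 - 13*γ123 - 29/2*γ134 + 15/2*γ135 + 6*γ234 - 4*γ235 - γ345
R1 (-5/6*γ4) = 145/48*γ1 - 5/4*γ2 - 5/4*γ3 - 45/16*γ4 + 5/24*γ5 + 65/24*γ124 + 115/96*γ134 - 25/16*γ145 + 5/8*γ234 + 5/6*γ245 + 35/48*γ345
R1 (2/5*γ5) = 3/4*γ1 - 2/5*γ2 - 7/20*γ3 + 1/10*γ4 + 27/20*γ5 - 13/10*γ125 - 23/40*γ135 + 29/20*γ145 - 3/10*γ235 - 3/5*γ245 - 3/5*γ345
Summing the partial products and collecting blades:
Answer: 1001/96*γ1 - 111/40*γ2 + 3583/320*γ3 - 839/160*γ4 + 1513/480*γ5 - 457/32*γ123 + 163/48*γ124 - 119/80*γ125 - 1385/96*γ134 + 1213/160*γ135 - 3/10*γ145 + 59/8*γ234 - 379/80*γ235 + 43/120*γ245 - 209/240*γ345


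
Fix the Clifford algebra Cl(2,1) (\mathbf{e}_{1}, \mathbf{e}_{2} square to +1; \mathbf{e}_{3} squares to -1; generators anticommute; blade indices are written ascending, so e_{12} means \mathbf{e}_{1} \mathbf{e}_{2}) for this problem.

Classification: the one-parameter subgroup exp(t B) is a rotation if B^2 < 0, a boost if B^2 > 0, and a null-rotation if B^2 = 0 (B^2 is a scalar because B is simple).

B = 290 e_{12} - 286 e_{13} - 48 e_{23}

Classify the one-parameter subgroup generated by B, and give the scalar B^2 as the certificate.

B^2 term by term: the squares give (290)^2*(e_{12})^2 + (-286)^2*(e_{13})^2 + (-48)^2*(e_{23})^2 = 84100*(-1) + 81796*(+1) + 2304*(+1) = 0 (each basis 2-blade squares to minus the product of its generators' squares); cross terms between blades sharing an index anticommute and cancel. So B^2 = 0.
Answer: null-rotation, certificate B^2 = 0. Because 0 is invariant under every versor sandwich, the classification follows from its sign alone.


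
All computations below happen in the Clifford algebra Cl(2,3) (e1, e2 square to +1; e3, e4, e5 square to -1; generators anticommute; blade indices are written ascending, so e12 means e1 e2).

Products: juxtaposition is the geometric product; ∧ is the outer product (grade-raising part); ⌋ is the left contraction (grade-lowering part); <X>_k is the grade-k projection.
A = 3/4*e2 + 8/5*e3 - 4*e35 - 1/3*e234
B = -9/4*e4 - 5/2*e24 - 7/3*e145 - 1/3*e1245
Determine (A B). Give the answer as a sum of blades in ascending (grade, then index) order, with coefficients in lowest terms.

step 1: -5/6*e3 - 15/8*e4 - 3/4*e23 - 27/16*e24 - 18/5*e34 + 28/3*e134 + 1/9*e135 + 1/4*e145 + 4*e234 - 9*e345 + 4/3*e1234 + 7/9*e1235 + 7/4*e1245 + 56/15*e1345 - 10*e2345 - 8/15*e12345
Answer: -5/6*e3 - 15/8*e4 - 3/4*e23 - 27/16*e24 - 18/5*e34 + 28/3*e134 + 1/9*e135 + 1/4*e145 + 4*e234 - 9*e345 + 4/3*e1234 + 7/9*e1235 + 7/4*e1245 + 56/15*e1345 - 10*e2345 - 8/15*e12345


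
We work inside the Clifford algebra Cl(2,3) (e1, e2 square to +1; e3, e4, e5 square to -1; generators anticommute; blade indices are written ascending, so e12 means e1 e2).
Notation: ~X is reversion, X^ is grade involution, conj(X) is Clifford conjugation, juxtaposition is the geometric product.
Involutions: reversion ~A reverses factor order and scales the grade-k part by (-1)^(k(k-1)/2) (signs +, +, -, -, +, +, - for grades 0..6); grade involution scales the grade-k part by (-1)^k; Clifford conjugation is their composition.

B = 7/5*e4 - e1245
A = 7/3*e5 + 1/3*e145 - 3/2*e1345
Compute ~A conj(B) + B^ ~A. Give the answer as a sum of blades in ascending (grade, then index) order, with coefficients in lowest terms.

first term: -1/3*e2 + 7/15*e15 - 3/2*e23 + 49/15*e45 - 7/3*e124 + 21/10*e135
second term: 1/3*e2 + 7/15*e15 + 3/2*e23 - 49/15*e45 + 7/3*e124 - 21/10*e135
Answer: 14/15*e15


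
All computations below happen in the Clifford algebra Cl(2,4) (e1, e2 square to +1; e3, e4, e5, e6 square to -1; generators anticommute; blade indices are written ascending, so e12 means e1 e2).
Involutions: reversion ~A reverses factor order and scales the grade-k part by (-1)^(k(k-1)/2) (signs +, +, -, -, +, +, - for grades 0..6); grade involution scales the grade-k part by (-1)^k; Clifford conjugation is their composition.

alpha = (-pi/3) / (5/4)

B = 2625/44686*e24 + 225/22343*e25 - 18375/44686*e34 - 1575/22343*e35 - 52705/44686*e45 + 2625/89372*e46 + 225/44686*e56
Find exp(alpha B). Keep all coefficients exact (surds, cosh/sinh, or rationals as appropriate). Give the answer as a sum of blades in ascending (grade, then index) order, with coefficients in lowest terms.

B^2 term by term: the squares give (2625/44686)^2*(e24)^2 + (225/22343)^2*(e25)^2 + (-18375/44686)^2*(e34)^2 + (-1575/22343)^2*(e35)^2 + (-52705/44686)^2*(e45)^2 + (2625/89372)^2*(e46)^2 + (225/44686)^2*(e56)^2 = 6890625/1996838596*(+1) + 50625/499209649*(+1) + 337640625/1996838596*(-1) + 2480625/499209649*(-1) + 2777817025/1996838596*(-1) + 6890625/7987354384*(-1) + 50625/1996838596*(-1) = -25/16 (each basis 2-blade squares to minus the product of its generators' squares); cross terms between blades sharing an index anticommute and cancel; the commuting (index-disjoint) pairs give grade-4 terms 2*c*c'*(blade product), which cancel blade by blade — e2345: 4134375/499209649 - 4134375/499209649 = 0; e2456: 590625/998419298 - 590625/998419298 = 0; e3456: -4134375/998419298 + 4134375/998419298 = 0 — confirming B is simple. So B^2 = -25/16.
B^2 = -25/16 — a negative square means the series sums to a rotation: l = 5/4, alpha*l = -pi/3, so exp(alpha B) = cos(-pi/3) + (sin(-pi/3)/(5/4))*B = 1/2 + (-2*sqrt(3)/5)*B.
Answer: 1/2 - 525*sqrt(3)/22343*e24 - 90*sqrt(3)/22343*e25 + 3675*sqrt(3)/22343*e34 + 630*sqrt(3)/22343*e35 + 10541*sqrt(3)/22343*e45 - 525*sqrt(3)/44686*e46 - 45*sqrt(3)/22343*e56


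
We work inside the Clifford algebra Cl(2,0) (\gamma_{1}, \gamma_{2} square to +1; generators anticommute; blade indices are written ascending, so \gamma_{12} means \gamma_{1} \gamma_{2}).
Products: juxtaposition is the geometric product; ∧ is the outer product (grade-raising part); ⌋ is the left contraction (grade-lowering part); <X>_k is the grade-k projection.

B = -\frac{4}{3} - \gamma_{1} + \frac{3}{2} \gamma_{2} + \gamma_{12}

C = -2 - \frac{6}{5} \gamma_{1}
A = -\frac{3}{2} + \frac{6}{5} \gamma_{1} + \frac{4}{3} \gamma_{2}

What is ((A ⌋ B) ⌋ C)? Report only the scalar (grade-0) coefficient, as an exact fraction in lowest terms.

step 1: \frac{14}{5} + \frac{1}{6} \gamma_{1} - \frac{21}{20} \gamma_{2} - \frac{3}{2} \gamma_{12}
step 2: -\frac{29}{5} - \frac{84}{25} \gamma_{1}
Answer: -\frac{29}{5}


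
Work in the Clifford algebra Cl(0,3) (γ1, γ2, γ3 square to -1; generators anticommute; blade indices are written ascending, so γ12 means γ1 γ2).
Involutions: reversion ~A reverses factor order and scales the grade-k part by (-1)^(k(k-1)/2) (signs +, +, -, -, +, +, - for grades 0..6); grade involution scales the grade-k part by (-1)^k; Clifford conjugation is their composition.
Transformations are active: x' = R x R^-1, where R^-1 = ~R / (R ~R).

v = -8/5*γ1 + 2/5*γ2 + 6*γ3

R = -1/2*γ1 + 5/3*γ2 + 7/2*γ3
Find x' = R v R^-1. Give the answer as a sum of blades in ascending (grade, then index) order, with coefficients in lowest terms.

~R = -1/2*γ1 + 5/3*γ2 + 7/2*γ3, and R ~R = -275/18, so R^-1 = ~R / (-275/18).
R v = -337/15 + 37/15*γ12 + 13/5*γ13 + 43/5*γ23
Answer: 178/1375*γ1 + 1238/275*γ2 + 5904/1375*γ3


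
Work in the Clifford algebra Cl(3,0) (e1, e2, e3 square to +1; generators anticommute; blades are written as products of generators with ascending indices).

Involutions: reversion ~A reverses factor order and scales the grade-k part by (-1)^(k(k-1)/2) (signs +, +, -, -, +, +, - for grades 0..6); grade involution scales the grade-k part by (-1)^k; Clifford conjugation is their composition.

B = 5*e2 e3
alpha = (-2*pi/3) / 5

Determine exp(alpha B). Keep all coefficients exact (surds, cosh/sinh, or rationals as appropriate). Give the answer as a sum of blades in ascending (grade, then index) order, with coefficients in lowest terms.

B^2 = (5)^2*(e2 e3)^2 = 25*(-1) = -25 (a basis 2-blade squares to minus the product of its generators' squares).
B^2 = -25 — the negative square puts this in the circular regime; l = 5, alpha*l = -2*pi/3, so exp(alpha B) = cos(-2*pi/3) + (sin(-2*pi/3)/5)*B = -1/2 + (-sqrt(3)/10)*B.
Answer: -1/2 - sqrt(3)/2*e2 e3


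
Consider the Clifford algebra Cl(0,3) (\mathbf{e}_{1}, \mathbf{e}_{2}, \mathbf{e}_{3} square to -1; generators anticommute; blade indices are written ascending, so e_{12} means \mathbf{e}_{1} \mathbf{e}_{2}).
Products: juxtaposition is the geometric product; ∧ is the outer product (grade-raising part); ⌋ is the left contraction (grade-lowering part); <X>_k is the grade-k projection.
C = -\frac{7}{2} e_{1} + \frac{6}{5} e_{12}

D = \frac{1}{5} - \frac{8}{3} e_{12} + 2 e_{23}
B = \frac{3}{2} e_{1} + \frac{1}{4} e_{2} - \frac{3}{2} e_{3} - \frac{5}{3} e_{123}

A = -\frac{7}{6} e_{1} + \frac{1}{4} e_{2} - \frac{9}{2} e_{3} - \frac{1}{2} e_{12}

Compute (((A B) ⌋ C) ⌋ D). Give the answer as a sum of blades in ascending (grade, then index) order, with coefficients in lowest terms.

step 1: -\frac{81}{16} + \frac{1}{8} e_{1} - \frac{3}{4} e_{2} - \frac{5}{6} e_{3} - \frac{49}{6} e_{12} + \frac{97}{12} e_{13} - \frac{43}{36} e_{23} + \frac{3}{4} e_{123}
step 2: \frac{819}{80} + \frac{2691}{160} e_{1} - \frac{3}{20} e_{2} - \frac{243}{40} e_{12}
step 3: -\frac{5661}{400} + \frac{2}{5} e_{1} + \frac{897}{20} e_{2} + \frac{3}{10} e_{3} - \frac{273}{10} e_{12} + \frac{819}{40} e_{23}
Answer: -\frac{5661}{400} + \frac{2}{5} e_{1} + \frac{897}{20} e_{2} + \frac{3}{10} e_{3} - \frac{273}{10} e_{12} + \frac{819}{40} e_{23}


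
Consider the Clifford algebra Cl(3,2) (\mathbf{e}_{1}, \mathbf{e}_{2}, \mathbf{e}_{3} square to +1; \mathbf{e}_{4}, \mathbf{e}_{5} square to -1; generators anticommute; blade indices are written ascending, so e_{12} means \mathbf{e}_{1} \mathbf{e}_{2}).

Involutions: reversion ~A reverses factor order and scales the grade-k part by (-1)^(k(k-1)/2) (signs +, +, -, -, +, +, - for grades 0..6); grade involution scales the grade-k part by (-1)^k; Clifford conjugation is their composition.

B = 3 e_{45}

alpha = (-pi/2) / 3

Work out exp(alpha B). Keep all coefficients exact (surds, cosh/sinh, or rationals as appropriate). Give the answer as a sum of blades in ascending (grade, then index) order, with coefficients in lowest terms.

B^2 = (3)^2*(e_{45})^2 = 9*(-1) = -9 (a basis 2-blade squares to minus the product of its generators' squares).
B^2 = -9 — the series telescopes trigonometrically here: l = 3, alpha*l = - \frac{\pi}{2}, so exp(alpha B) = cos(- \frac{\pi}{2}) + (sin(- \frac{\pi}{2})/3)*B = 0 + (- \frac{1}{3})*B.
Answer: -e_{45}


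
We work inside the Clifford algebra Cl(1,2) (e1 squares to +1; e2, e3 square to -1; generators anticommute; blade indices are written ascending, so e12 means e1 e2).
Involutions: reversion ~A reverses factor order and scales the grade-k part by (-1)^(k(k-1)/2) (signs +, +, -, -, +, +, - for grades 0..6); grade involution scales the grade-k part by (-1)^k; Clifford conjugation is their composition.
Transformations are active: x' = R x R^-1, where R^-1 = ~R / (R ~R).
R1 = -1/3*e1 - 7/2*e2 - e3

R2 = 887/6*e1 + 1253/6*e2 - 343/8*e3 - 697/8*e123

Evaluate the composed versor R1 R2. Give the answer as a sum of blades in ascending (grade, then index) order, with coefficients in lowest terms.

Distribute over the terms of R1 (each basis-blade product reordered to ascending indices, repeated generators contracted through their squares):
(-1/3*e1) R2 = -887/18 - 1253/18*e12 + 343/24*e13 + 697/24*e23
(-7/2*e2) R2 = 8771/12 + 6209/12*e12 + 4879/16*e13 + 2401/16*e23
(-e3) R2 = -343/8 - 697/8*e12 + 887/6*e13 + 1253/6*e23
Summing the partial products and collecting blades:
Answer: 45991/72 + 25969/72*e12 + 7473/16*e13 + 6207/16*e23


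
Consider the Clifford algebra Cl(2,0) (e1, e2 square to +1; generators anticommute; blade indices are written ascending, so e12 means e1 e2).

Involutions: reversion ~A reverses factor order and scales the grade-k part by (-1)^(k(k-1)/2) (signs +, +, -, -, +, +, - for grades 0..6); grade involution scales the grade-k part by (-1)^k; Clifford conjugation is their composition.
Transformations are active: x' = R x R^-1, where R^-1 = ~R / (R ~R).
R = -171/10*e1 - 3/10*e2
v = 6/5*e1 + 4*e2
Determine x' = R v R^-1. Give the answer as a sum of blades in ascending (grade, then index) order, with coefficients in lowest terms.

~R = -171/10*e1 - 3/10*e2, and R ~R = 585/2, so R^-1 = ~R / (585/2).
R v = -543/25 - 1701/25*e12
Answer: 10884/8125*e1 - 32138/8125*e2


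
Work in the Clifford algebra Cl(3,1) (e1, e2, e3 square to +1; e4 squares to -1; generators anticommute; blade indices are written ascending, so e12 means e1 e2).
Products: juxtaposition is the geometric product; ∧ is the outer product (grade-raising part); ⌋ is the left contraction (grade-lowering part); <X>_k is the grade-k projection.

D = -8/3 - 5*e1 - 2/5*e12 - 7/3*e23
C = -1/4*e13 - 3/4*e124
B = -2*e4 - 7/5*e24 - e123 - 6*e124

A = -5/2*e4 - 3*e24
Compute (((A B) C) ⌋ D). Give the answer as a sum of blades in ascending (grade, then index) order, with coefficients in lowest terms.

step 1: -4/5 + 18*e1 - 5/2*e2 - 15*e12 + 3*e134 - 5/2*e1234
step 2: -21/8*e3 - 21/2*e4 + 1/5*e13 - 15/8*e14 - 3/2*e23 - 103/8*e24 - 5/8*e123 + 3/5*e124
step 3: -7/2 - 49/8*e2
Answer: -7/2 - 49/8*e2


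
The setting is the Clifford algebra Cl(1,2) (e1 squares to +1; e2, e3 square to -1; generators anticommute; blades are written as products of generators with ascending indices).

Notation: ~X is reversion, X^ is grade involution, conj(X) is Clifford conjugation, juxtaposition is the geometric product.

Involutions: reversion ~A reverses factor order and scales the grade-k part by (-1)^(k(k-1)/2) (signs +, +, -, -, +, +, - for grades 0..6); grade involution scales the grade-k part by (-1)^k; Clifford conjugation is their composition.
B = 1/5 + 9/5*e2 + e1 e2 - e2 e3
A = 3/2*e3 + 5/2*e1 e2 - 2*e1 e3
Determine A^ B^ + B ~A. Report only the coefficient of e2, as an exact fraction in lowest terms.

first term: 5/2 + 9/2*e1 + 3/2*e2 - 3/10*e3 + 5/2*e1 e2 + 21/10*e1 e3 - 47/10*e2 e3 - 51/10*e1 e2 e3
second term: -5/2 - 9/2*e1 + 3/2*e2 + 3/10*e3 + 3/2*e1 e2 + 29/10*e1 e3 + 7/10*e2 e3 - 21/10*e1 e2 e3
Answer: 3


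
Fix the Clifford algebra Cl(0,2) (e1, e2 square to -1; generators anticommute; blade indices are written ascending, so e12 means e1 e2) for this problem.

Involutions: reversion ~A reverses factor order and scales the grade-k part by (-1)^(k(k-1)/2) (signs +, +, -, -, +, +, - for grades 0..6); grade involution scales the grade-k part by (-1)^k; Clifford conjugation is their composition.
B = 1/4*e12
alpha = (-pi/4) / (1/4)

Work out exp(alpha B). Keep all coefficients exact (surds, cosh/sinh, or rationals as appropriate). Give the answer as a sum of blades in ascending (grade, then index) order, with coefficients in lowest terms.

B^2 = (1/4)^2*(e12)^2 = 1/16*(-1) = -1/16 (a basis 2-blade squares to minus the product of its generators' squares).
B^2 = -1/16 — since the square is negative, the closed form is circular: l = 1/4, alpha*l = -pi/4, so exp(alpha B) = cos(-pi/4) + (sin(-pi/4)/(1/4))*B = sqrt(2)/2 + (-2*sqrt(2))*B.
Answer: sqrt(2)/2 - sqrt(2)/2*e12


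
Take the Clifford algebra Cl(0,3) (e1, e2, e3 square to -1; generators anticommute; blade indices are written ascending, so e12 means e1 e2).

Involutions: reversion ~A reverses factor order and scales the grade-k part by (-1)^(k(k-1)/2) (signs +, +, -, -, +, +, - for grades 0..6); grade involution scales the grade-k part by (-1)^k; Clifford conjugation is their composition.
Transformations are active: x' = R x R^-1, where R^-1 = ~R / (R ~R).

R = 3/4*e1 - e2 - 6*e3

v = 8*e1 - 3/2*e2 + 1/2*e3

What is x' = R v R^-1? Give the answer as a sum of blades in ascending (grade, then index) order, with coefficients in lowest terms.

~R = 3/4*e1 - e2 - 6*e3, and R ~R = -601/16, so R^-1 = ~R / (-601/16).
R v = -9/2 + 55/8*e12 + 387/8*e13 - 19/2*e23
Answer: -4700/601*e1 + 1515/1202*e2 - 2329/1202*e3


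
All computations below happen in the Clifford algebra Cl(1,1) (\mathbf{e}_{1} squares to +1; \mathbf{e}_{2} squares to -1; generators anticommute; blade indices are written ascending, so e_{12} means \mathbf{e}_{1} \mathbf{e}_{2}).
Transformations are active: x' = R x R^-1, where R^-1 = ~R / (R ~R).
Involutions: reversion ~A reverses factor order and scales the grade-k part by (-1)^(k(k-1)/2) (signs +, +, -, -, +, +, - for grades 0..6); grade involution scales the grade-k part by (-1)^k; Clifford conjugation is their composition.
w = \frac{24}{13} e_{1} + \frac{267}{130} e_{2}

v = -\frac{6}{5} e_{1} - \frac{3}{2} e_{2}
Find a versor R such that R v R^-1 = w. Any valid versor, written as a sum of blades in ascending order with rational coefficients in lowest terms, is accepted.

R = v + w = \frac{42}{65} e_{1} + \frac{36}{65} e_{2} works: the equal norms (-\frac{81}{100}) guarantee its sandwich swaps v into w.
Answer: \frac{42}{65} e_{1} + \frac{36}{65} e_{2}


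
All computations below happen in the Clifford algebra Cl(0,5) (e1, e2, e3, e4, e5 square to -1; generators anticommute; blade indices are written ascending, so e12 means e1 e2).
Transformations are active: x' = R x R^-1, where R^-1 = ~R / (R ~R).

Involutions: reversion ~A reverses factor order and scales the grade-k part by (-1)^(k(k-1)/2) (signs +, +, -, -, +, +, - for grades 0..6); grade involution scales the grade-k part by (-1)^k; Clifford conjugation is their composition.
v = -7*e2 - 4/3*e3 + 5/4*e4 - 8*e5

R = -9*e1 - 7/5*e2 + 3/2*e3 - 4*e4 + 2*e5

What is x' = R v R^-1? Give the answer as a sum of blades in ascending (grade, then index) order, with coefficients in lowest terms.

~R = -9*e1 - 7/5*e2 + 3/2*e3 - 4*e4 + 2*e5, and R ~R = -10521/100, so R^-1 = ~R / (-10521/100).
R v = 66/5 + 63*e12 + 12*e13 - 45/4*e14 + 72*e15 + 371/30*e23 - 119/4*e24 + 126/5*e25 - 83/24*e34 - 28/3*e35 + 59/2*e45
Answer: 2640/1169*e1 + 3683/501*e2 + 3356/3507*e3 - 3455/14028*e4 + 26296/3507*e5


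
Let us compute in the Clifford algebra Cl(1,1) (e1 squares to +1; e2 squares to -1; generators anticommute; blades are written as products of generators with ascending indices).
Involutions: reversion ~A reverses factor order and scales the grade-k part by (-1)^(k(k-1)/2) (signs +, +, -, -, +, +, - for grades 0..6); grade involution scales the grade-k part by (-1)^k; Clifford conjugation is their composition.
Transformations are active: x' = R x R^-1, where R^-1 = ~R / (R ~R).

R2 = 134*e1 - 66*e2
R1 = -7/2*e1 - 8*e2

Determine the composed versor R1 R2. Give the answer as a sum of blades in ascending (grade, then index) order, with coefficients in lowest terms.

Distribute over the terms of R1 (each basis-blade product reordered to ascending indices, repeated generators contracted through their squares):
(-7/2*e1) R2 = -469 + 231*e1 e2
(-8*e2) R2 = -528 + 1072*e1 e2
Summing the partial products and collecting blades:
Answer: -997 + 1303*e1 e2


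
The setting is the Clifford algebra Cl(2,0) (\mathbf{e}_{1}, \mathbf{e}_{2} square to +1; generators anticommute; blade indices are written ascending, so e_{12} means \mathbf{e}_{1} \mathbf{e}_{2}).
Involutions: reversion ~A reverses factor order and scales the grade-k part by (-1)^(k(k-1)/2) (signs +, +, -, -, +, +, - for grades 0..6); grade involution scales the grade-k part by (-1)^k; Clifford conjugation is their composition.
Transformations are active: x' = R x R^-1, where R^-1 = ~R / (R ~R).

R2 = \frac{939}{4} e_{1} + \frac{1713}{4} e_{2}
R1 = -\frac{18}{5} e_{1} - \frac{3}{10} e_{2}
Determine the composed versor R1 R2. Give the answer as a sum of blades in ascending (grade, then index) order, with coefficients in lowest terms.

Distribute over the terms of R1 (each basis-blade product reordered to ascending indices, repeated generators contracted through their squares):
(-\frac{18}{5} e_{1}) R2 = -\frac{8451}{10} - \frac{15417}{10} e_{12}
(-\frac{3}{10} e_{2}) R2 = -\frac{5139}{40} + \frac{2817}{40} e_{12}
Summing the partial products and collecting blades:
Answer: -\frac{38943}{40} - \frac{58851}{40} e_{12}


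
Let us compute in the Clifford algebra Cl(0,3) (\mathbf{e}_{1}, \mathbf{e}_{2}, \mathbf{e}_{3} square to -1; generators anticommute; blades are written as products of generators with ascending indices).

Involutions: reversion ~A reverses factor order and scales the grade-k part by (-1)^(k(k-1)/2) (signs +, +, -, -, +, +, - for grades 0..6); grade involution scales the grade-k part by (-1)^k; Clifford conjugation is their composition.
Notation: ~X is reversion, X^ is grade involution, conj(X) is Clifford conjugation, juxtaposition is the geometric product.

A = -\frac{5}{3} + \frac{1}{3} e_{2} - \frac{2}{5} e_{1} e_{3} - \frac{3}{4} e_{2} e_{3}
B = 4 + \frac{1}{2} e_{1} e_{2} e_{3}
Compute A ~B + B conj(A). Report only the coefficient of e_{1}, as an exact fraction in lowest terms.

first term: -\frac{20}{3} - \frac{3}{8} e_{1} + \frac{23}{15} e_{2} - \frac{53}{30} e_{1} e_{3} - 3 e_{2} e_{3} + \frac{5}{6} e_{1} e_{2} e_{3}
second term: -\frac{20}{3} - \frac{3}{8} e_{1} - \frac{17}{15} e_{2} + \frac{43}{30} e_{1} e_{3} + 3 e_{2} e_{3} - \frac{5}{6} e_{1} e_{2} e_{3}
Answer: -\frac{3}{4}


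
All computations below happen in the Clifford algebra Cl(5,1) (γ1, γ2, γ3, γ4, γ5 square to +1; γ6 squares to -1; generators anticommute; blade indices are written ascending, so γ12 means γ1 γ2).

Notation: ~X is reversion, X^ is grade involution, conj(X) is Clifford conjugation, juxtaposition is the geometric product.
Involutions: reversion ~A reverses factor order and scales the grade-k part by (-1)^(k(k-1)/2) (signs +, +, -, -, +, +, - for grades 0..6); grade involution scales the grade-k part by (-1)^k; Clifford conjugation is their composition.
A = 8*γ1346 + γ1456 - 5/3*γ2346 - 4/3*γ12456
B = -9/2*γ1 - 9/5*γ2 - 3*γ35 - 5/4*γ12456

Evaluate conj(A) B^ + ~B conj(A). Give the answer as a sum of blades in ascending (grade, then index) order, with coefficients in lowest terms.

first term: -5/3 + 5/4*γ2 - 25/12*γ135 - 10*γ235 - 33*γ346 - 9/2*γ456 - 3*γ1346 + 108/5*γ1456 + γ2456 - 259/10*γ12346 - 9/5*γ12456
second term: 5/3 - 5/4*γ2 - 25/12*γ135 - 10*γ235 - 33*γ346 - 9/2*γ456 - 3*γ1346 + 132/5*γ1456 - 11*γ2456 + 179/10*γ12346 + 9/5*γ12456
Answer: -25/6*γ135 - 20*γ235 - 66*γ346 - 9*γ456 - 6*γ1346 + 48*γ1456 - 10*γ2456 - 8*γ12346
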